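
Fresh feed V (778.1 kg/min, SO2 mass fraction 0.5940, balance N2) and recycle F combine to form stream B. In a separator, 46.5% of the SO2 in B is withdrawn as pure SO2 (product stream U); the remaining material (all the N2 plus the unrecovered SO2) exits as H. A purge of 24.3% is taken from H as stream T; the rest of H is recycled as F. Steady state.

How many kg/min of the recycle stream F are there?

N2 enters only via V and leaves only via the purge: 778.1×0.406 = 0.243×(N2 in H), and the separator passes all N2, so N2 in B = N2 in H = 1300 kg/min.
SO2 in B: m_A = 778.1×0.594 + (1−0.243)·(1−0.465)·m_A, so m_A = 462.19/0.5950 = 776.79 kg/min.
H = (1−0.465)×776.79 + 1300 = 1715.6 kg/min.
Recycle F = (1−0.243)×1715.6 = 1298.7 kg/min.

1299 kg/min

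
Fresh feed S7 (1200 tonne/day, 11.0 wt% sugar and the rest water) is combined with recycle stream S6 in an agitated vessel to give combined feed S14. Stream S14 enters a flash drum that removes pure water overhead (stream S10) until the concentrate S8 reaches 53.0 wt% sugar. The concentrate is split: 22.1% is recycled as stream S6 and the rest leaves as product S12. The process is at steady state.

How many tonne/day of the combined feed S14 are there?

Overall sugar balance (none leaves overhead): sugar in fresh feed = sugar in product, i.e. 1200×0.110 = (1−0.221)·S8·0.530.
S8 = 132/(0.530×0.779) = 319.71 tonne/day.
Recycle S6 = 0.221×319.71 = 70.657 tonne/day.
Combined feed S14 = 1200 + 70.657 = 1270.7 tonne/day.

1271 tonne/day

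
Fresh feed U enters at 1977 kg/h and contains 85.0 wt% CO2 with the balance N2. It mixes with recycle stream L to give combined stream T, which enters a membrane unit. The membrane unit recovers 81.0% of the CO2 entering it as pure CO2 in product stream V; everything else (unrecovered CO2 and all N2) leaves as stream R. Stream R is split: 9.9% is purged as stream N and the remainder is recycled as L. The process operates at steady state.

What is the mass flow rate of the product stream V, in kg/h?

1642 kg/h

CO2 in T: m_A = 1977×0.850 + (1−0.099)·(1−0.810)·m_A, so m_A = 1680.5/0.8288 = 2027.5 kg/h.
Product V = 0.810×2027.5 = 1642.3 kg/h.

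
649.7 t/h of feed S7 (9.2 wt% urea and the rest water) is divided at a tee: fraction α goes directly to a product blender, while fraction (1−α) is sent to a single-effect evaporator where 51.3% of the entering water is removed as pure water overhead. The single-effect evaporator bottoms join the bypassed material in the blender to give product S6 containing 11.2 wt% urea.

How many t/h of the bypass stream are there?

400.6 t/h

All 649.7×0.092 = 59.772 t/h of urea reaches S6, so S6 = 59.772/0.112 = 533.68 t/h and vapour = 116.02 t/h.
The evaporator receives (1−α)·649.7 of feed at 0.908 water and removes 0.513 of that water:
0.513×0.908×(1−α)×649.7 = 116.02
(1−α) = 116.02/302.63 = 0.3834;  α = 0.6166.
Bypass flow = 0.6166×649.7 = 400.63 t/h.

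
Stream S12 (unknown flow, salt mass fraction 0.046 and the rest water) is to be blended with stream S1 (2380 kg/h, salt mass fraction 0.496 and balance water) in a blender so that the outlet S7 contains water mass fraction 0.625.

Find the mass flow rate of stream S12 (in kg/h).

875.3 kg/h

Let S12 be the unknown flow. Total out = 2380 + S12.
water balance: 1199.5 + 0.954·S12 = 0.625·(2380 + S12)
(0.954 − 0.625)·S12 = 0.625×2380 − 1199.5 = 287.98
S12 = 287.98 / 0.329 = 875.32 kg/h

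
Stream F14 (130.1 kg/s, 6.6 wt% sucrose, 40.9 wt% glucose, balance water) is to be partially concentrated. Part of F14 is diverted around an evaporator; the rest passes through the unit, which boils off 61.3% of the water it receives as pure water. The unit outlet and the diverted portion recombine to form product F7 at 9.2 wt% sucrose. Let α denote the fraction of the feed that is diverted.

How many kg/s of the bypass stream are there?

15.85 kg/s

All 130.1×0.066 = 8.5866 kg/s of sucrose reaches F7, so F7 = 8.5866/0.092 = 93.333 kg/s and vapour = 36.767 kg/s.
The evaporator receives (1−α)·130.1 of feed at 0.525 water and removes 0.613 of that water:
0.613×0.525×(1−α)×130.1 = 36.767
(1−α) = 36.767/41.869 = 0.8781;  α = 0.1219.
Bypass flow = 0.1219×130.1 = 15.853 kg/s.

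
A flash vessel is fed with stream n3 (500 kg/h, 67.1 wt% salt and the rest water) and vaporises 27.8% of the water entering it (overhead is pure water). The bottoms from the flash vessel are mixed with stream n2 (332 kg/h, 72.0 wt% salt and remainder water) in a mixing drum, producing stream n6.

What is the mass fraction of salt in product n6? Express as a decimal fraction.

0.7307

Vapour removed = 0.278×0.329×500 = 45.731 kg/h; concentrate = 454.27 kg/h.
salt reaching the mixer = 335.5 (from concentrate) + 332×0.720 = 574.54 kg/h.
Product flow = 454.27 + 332 = 786.27 kg/h; salt fraction = 0.7307.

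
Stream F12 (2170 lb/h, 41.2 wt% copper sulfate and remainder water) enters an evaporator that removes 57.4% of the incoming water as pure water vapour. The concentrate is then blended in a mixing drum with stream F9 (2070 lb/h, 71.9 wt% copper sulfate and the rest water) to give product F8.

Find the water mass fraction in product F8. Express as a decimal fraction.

Vapour removed = 0.574×0.588×2170 = 732.4 lb/h; concentrate = 1437.6 lb/h.
water reaching the mixer = 543.56 (from concentrate) + 2070×0.281 = 1125.2 lb/h.
Product flow = 1437.6 + 2070 = 3507.6 lb/h; water fraction = 0.321.

0.321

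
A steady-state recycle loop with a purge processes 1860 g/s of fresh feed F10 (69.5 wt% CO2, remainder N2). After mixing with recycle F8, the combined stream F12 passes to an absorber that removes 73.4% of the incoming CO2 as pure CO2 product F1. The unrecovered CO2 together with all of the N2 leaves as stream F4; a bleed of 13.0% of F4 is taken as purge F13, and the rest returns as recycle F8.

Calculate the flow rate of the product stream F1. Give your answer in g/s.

1235 g/s

CO2 in F12: m_A = 1860×0.695 + (1−0.130)·(1−0.734)·m_A, so m_A = 1292.7/0.7686 = 1681.9 g/s.
Product F1 = 0.734×1681.9 = 1234.5 g/s.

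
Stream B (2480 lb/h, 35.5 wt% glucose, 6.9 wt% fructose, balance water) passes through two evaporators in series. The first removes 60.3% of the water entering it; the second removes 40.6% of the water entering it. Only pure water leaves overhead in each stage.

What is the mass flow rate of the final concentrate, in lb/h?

1388 lb/h

water in feed = 2480×0.576 = 1428.5 lb/h.
After stage 1: water left = (1−0.603)×1428.5 = 567.11; stream total = 1618.6 lb/h.
After stage 2: water left = (1−0.406)×567.11 = 336.86; final concentrate = 1388.4 lb/h.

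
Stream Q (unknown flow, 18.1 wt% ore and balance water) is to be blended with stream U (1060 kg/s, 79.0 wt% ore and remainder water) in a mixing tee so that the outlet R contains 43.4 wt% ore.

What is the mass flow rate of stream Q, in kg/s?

Let Q be the unknown flow. Total out = 1060 + Q.
ore balance: 837.4 + 0.181·Q = 0.434·(1060 + Q)
(0.181 − 0.434)·Q = 0.434×1060 − 837.4 = -377.36
Q = -377.36 / -0.253 = 1491.5 kg/s

1492 kg/s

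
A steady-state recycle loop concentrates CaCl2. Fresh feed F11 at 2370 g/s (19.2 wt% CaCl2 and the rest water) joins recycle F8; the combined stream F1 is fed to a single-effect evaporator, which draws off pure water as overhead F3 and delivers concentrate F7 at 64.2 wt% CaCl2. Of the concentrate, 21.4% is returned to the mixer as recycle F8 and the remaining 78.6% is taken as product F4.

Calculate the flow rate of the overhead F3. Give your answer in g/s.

1661 g/s

Overall CaCl2 balance (none leaves overhead): CaCl2 in fresh feed = CaCl2 in product, i.e. 2370×0.192 = (1−0.214)·F7·0.642.
F7 = 455.04/(0.642×0.786) = 901.76 g/s.
Recycle F8 = 0.214×901.76 = 192.98 g/s.
Combined feed F1 = 2370 + 192.98 = 2563 g/s.
Overhead F3 = F1 − F7 = 2563 − 901.76 = 1661.2 g/s.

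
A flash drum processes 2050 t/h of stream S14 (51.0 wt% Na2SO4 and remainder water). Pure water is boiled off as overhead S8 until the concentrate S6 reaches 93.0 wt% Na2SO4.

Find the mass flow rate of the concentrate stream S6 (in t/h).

1124 t/h

Na2SO4 is conserved: 2050×0.510 = 1045.5 t/h all reports to the concentrate.
Concentrate = 1045.5/(target fraction) = 1124.2 t/h.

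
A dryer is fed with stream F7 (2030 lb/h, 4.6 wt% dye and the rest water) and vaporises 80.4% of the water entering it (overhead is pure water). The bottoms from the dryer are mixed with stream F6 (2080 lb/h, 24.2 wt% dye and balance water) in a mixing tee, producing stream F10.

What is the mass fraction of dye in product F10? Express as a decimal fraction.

Vapour removed = 0.804×0.954×2030 = 1557 lb/h; concentrate = 472.96 lb/h.
dye reaching the mixer = 93.38 (from concentrate) + 2080×0.242 = 596.74 lb/h.
Product flow = 472.96 + 2080 = 2553 lb/h; dye fraction = 0.234.

0.234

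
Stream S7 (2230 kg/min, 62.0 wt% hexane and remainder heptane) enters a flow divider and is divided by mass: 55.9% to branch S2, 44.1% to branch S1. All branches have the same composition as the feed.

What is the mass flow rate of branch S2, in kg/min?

Branch S2 flow = 0.559×2230 = 1246.6 kg/min.

1247 kg/min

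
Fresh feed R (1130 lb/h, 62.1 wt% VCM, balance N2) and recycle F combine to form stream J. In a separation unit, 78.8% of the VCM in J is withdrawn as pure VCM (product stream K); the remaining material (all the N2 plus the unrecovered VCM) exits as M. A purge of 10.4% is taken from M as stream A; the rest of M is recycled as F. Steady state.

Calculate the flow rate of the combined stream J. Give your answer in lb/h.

4984 lb/h

N2 enters only via R and leaves only via the purge: 1130×0.379 = 0.104×(N2 in M), and the separation unit passes all N2, so N2 in J = N2 in M = 4118 lb/h.
VCM in J: m_A = 1130×0.621 + (1−0.104)·(1−0.788)·m_A, so m_A = 701.73/0.8100 = 866.28 lb/h.
J = 866.28 + 4118 = 4984.3 lb/h.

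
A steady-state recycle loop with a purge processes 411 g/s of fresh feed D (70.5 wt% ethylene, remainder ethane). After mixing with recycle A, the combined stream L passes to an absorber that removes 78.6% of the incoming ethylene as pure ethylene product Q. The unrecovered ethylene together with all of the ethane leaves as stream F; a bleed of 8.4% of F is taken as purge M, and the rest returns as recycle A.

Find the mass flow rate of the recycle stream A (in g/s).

ethane enters only via D and leaves only via the purge: 411×0.295 = 0.084×(ethane in F), and the absorber passes all ethane, so ethane in L = ethane in F = 1443.4 g/s.
ethylene in L: m_A = 411×0.705 + (1−0.084)·(1−0.786)·m_A, so m_A = 289.75/0.8040 = 360.4 g/s.
F = (1−0.786)×360.4 + 1443.4 = 1520.5 g/s.
Recycle A = (1−0.084)×1520.5 = 1392.8 g/s.

1393 g/s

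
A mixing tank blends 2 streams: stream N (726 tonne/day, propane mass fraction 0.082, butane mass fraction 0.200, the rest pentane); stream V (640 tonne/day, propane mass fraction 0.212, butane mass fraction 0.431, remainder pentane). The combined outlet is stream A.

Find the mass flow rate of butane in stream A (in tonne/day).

butane out = butane in = 726×0.200 + 640×0.431 = 421.04 tonne/day.

421 tonne/day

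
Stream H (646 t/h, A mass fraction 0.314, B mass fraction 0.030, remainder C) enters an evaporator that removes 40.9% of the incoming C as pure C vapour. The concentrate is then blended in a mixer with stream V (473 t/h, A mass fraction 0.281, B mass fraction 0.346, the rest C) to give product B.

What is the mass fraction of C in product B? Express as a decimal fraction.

0.451

Vapour removed = 0.409×0.656×646 = 173.32 t/h; concentrate = 472.68 t/h.
C reaching the mixer = 250.45 (from concentrate) + 473×0.373 = 426.88 t/h.
Product flow = 472.68 + 473 = 945.68 t/h; C fraction = 0.451.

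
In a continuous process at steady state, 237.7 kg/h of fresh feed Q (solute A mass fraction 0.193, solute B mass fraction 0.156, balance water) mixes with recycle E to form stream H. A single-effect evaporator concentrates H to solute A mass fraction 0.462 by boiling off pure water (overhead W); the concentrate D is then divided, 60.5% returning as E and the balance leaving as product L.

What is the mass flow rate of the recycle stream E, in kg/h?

Overall solute A balance (none leaves overhead): solute A in fresh feed = solute A in product, i.e. 237.7×0.193 = (1−0.605)·D·0.462.
D = 45.876/(0.462×0.395) = 251.39 kg/h.
Recycle E = 0.605×251.39 = 152.09 kg/h.

152.1 kg/h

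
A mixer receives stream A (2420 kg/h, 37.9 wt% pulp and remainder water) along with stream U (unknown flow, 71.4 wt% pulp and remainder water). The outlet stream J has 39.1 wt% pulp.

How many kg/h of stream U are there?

Let U be the unknown flow. Total out = 2420 + U.
pulp balance: 917.18 + 0.714·U = 0.391·(2420 + U)
(0.714 − 0.391)·U = 0.391×2420 − 917.18 = 29.04
U = 29.04 / 0.323 = 89.907 kg/h

89.91 kg/h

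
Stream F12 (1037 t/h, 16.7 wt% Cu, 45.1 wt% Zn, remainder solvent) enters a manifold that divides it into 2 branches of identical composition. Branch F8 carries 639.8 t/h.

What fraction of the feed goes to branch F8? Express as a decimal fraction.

Fraction to F8 = 639.8/1037 = 0.6170.

0.617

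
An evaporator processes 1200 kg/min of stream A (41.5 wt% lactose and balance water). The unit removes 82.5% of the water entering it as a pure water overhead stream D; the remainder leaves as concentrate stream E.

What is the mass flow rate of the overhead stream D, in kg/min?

water entering = 1200×0.585 = 702 kg/min; overhead removed = 0.825×702 = 579.15 kg/min.

579.1 kg/min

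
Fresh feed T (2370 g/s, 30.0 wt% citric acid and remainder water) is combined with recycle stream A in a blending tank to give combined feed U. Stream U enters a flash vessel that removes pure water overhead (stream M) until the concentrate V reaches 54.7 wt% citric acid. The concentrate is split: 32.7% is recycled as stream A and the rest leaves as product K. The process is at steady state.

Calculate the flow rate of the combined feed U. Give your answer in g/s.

3002 g/s

Overall citric acid balance (none leaves overhead): citric acid in fresh feed = citric acid in product, i.e. 2370×0.300 = (1−0.327)·V·0.547.
V = 711/(0.547×0.673) = 1931.4 g/s.
Recycle A = 0.327×1931.4 = 631.56 g/s.
Combined feed U = 2370 + 631.56 = 3001.6 g/s.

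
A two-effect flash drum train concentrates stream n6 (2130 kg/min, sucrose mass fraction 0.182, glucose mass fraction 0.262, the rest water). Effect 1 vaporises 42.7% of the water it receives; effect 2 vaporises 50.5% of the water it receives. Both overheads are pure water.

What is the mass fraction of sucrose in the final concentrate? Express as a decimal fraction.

0.302

water in feed = 2130×0.556 = 1184.3 kg/min.
After stage 1: water left = (1−0.427)×1184.3 = 678.59; stream total = 1624.3 kg/min.
After stage 2: water left = (1−0.505)×678.59 = 335.9; final concentrate = 1281.6 kg/min.
sucrose fraction = 387.66/1281.6 = 0.302.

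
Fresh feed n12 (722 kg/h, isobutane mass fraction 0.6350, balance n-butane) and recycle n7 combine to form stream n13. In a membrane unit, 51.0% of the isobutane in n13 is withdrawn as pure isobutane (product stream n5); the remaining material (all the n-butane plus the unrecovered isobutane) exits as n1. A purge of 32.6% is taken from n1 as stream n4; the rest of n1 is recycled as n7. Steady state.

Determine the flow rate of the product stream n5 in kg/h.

isobutane in n13: m_A = 722×0.635 + (1−0.326)·(1−0.510)·m_A, so m_A = 458.47/0.6697 = 684.55 kg/h.
Product n5 = 0.510×684.55 = 349.12 kg/h.

349.1 kg/h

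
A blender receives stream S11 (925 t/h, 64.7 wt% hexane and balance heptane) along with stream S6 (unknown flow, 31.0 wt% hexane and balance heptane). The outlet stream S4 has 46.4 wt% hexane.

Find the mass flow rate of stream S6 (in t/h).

1099 t/h

Let S6 be the unknown flow. Total out = 925 + S6.
hexane balance: 598.48 + 0.310·S6 = 0.464·(925 + S6)
(0.310 − 0.464)·S6 = 0.464×925 − 598.48 = -169.27
S6 = -169.27 / -0.154 = 1099.2 t/h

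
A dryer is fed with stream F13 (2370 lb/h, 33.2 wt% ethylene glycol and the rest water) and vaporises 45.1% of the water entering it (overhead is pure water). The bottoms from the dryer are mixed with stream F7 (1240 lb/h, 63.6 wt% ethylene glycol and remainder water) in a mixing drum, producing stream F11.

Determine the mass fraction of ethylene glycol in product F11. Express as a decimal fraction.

0.544

Vapour removed = 0.451×0.668×2370 = 714.01 lb/h; concentrate = 1656 lb/h.
ethylene glycol reaching the mixer = 786.84 (from concentrate) + 1240×0.636 = 1575.5 lb/h.
Product flow = 1656 + 1240 = 2896 lb/h; ethylene glycol fraction = 0.544.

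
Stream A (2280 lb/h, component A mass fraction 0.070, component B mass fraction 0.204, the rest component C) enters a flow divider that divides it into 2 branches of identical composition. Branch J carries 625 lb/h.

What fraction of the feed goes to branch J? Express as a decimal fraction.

0.274

Fraction to J = 625/2280 = 0.2741.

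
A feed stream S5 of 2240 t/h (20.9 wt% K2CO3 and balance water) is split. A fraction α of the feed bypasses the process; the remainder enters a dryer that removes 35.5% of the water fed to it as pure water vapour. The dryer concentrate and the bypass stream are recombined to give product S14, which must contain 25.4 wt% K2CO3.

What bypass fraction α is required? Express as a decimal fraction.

All 2240×0.209 = 468.16 t/h of K2CO3 reaches S14, so S14 = 468.16/0.254 = 1843.1 t/h and vapour = 396.85 t/h.
The evaporator receives (1−α)·2240 of feed at 0.791 water and removes 0.355 of that water:
0.355×0.791×(1−α)×2240 = 396.85
(1−α) = 396.85/629 = 0.6309;  α = 0.3691.

0.369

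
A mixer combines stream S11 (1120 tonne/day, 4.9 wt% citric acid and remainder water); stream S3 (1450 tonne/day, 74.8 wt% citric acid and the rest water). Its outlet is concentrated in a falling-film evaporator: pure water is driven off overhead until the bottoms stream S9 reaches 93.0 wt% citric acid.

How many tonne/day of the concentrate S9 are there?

citric acid entering = 1120×0.049 + 1450×0.748 = 1139.5 tonne/day.
All citric acid reports to S9, so S9 = 1139.5/0.930 = 1225.2 tonne/day.

1225 tonne/day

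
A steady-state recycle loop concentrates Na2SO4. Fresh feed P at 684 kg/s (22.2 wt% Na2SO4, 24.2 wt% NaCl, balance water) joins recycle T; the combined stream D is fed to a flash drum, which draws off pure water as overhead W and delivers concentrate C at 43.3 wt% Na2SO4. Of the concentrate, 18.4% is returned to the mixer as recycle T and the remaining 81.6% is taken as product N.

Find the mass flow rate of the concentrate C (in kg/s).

429.8 kg/s

Overall Na2SO4 balance (none leaves overhead): Na2SO4 in fresh feed = Na2SO4 in product, i.e. 684×0.222 = (1−0.184)·C·0.433.
C = 151.85/(0.433×0.816) = 429.76 kg/s.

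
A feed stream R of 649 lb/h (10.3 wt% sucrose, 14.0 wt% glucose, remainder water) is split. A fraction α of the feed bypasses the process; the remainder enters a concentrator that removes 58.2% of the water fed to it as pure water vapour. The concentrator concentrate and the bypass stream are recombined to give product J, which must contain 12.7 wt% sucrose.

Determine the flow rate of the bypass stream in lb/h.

370.6 lb/h

All 649×0.103 = 66.847 lb/h of sucrose reaches J, so J = 66.847/0.127 = 526.35 lb/h and vapour = 122.65 lb/h.
The evaporator receives (1−α)·649 of feed at 0.757 water and removes 0.582 of that water:
0.582×0.757×(1−α)×649 = 122.65
(1−α) = 122.65/285.93 = 0.4289;  α = 0.5711.
Bypass flow = 0.5711×649 = 370.62 lb/h.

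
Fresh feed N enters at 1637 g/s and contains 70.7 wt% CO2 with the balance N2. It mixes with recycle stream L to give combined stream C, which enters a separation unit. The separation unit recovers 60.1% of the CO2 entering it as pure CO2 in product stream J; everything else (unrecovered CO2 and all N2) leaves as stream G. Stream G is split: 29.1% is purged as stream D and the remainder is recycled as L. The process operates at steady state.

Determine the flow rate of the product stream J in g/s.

970 g/s

CO2 in C: m_A = 1637×0.707 + (1−0.291)·(1−0.601)·m_A, so m_A = 1157.4/0.7171 = 1613.9 g/s.
Product J = 0.601×1613.9 = 969.97 g/s.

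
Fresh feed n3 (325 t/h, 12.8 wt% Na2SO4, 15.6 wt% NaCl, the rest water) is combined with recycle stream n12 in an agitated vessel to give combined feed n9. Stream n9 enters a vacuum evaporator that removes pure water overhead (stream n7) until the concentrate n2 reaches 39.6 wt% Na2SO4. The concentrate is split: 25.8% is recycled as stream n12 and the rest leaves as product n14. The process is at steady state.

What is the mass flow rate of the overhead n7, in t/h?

219.9 t/h

Overall Na2SO4 balance (none leaves overhead): Na2SO4 in fresh feed = Na2SO4 in product, i.e. 325×0.128 = (1−0.258)·n2·0.396.
n2 = 41.6/(0.396×0.742) = 141.58 t/h.
Recycle n12 = 0.258×141.58 = 36.527 t/h.
Combined feed n9 = 325 + 36.527 = 361.53 t/h.
Overhead n7 = n9 − n2 = 361.53 − 141.58 = 219.95 t/h.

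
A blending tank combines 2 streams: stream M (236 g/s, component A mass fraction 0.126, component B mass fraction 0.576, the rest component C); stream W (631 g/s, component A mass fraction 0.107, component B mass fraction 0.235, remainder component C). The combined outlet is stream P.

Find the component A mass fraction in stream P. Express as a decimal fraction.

0.112

Total flow out = 236 + 631 = 867 g/s.
component A in = 236×0.126 + 631×0.107 = 97.253 g/s.
component A mass fraction in P = 97.253/867 = 0.112.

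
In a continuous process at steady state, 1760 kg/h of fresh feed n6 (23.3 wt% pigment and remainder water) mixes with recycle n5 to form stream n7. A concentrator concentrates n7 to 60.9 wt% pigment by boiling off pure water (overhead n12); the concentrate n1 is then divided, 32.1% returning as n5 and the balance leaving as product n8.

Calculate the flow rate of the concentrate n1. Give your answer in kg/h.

991.7 kg/h

Overall pigment balance (none leaves overhead): pigment in fresh feed = pigment in product, i.e. 1760×0.233 = (1−0.321)·n1·0.609.
n1 = 410.08/(0.609×0.679) = 991.7 kg/h.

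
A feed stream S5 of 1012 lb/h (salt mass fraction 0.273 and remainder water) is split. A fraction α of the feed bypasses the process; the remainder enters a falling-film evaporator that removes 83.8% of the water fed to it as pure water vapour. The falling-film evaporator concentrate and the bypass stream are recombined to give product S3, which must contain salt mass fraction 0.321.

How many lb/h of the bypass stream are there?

763.6 lb/h

All 1012×0.273 = 276.28 lb/h of salt reaches S3, so S3 = 276.28/0.321 = 860.67 lb/h and vapour = 151.33 lb/h.
The evaporator receives (1−α)·1012 of feed at 0.727 water and removes 0.838 of that water:
0.838×0.727×(1−α)×1012 = 151.33
(1−α) = 151.33/616.54 = 0.2454;  α = 0.7546.
Bypass flow = 0.7546×1012 = 763.61 lb/h.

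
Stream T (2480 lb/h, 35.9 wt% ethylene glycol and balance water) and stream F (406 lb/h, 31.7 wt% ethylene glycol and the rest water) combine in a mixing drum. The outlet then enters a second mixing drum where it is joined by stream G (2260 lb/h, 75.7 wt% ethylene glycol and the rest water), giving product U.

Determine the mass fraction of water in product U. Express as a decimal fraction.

Overall, product flow = 5146 lb/h.
water in = 2480×0.641 + 406×0.683 + 2260×0.243 = 2416.2 lb/h.
water fraction in U = 0.4695.

0.4695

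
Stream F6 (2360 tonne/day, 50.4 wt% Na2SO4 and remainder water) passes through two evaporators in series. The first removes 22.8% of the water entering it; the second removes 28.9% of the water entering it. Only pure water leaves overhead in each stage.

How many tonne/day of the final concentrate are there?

water in feed = 2360×0.496 = 1170.6 tonne/day.
After stage 1: water left = (1−0.228)×1170.6 = 903.67; stream total = 2093.1 tonne/day.
After stage 2: water left = (1−0.289)×903.67 = 642.51; final concentrate = 1832 tonne/day.

1832 tonne/day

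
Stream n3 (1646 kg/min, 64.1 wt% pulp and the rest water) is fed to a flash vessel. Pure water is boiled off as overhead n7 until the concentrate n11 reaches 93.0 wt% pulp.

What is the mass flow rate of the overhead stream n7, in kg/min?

511.5 kg/min

pulp is conserved: 1646×0.641 = 1055.1 kg/min all reports to the concentrate.
Concentrate = 1055.1/(target fraction) = 1134.5 kg/min.
Overhead = 1646 − 1134.5 = 511.5 kg/min.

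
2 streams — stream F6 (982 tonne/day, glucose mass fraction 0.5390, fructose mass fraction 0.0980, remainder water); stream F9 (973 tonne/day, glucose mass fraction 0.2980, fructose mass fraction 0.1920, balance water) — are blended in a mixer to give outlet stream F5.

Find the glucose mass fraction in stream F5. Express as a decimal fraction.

0.4191

Total flow out = 982 + 973 = 1955 tonne/day.
glucose in = 982×0.539 + 973×0.298 = 819.25 tonne/day.
glucose mass fraction in F5 = 819.25/1955 = 0.4191.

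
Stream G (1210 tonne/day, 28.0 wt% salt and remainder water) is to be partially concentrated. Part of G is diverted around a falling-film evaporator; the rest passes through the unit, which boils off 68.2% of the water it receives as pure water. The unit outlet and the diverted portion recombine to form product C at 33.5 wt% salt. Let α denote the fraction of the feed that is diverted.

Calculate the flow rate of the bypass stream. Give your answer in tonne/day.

All 1210×0.280 = 338.8 tonne/day of salt reaches C, so C = 338.8/0.335 = 1011.3 tonne/day and vapour = 198.66 tonne/day.
The evaporator receives (1−α)·1210 of feed at 0.720 water and removes 0.682 of that water:
0.682×0.720×(1−α)×1210 = 198.66
(1−α) = 198.66/594.16 = 0.3343;  α = 0.6657.
Bypass flow = 0.6657×1210 = 805.44 tonne/day.

805.4 tonne/day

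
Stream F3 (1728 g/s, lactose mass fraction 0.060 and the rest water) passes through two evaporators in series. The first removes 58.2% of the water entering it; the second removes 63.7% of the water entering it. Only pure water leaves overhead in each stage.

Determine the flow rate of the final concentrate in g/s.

water in feed = 1728×0.940 = 1624.3 g/s.
After stage 1: water left = (1−0.582)×1624.3 = 678.97; stream total = 782.65 g/s.
After stage 2: water left = (1−0.637)×678.97 = 246.46; final concentrate = 350.14 g/s.

350.1 g/s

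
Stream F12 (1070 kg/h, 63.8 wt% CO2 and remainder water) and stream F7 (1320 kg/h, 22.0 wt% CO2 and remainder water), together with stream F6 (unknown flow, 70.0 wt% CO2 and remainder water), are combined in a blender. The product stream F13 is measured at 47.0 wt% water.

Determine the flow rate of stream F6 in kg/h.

Let F6 be the unknown flow. Total out = 2390 + F6.
water balance: 1416.9 + 0.300·F6 = 0.470·(2390 + F6)
(0.300 − 0.470)·F6 = 0.470×2390 − 1416.9 = -293.64
F6 = -293.64 / -0.170 = 1727.3 kg/h

1727 kg/h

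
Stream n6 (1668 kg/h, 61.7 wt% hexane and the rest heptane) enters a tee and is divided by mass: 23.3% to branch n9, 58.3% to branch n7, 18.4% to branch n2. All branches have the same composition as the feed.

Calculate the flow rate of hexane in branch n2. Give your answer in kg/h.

Branch n2 total = 0.184×1668 = 306.91 kg/h.
hexane in n2 = 0.617×306.91 = 189.36 kg/h.

189.4 kg/h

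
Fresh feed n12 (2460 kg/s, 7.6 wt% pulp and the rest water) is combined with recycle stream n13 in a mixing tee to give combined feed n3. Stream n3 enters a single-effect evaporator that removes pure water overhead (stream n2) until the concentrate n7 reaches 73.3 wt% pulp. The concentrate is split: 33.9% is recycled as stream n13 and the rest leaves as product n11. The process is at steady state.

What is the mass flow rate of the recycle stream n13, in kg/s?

130.8 kg/s

Overall pulp balance (none leaves overhead): pulp in fresh feed = pulp in product, i.e. 2460×0.076 = (1−0.339)·n7·0.733.
n7 = 186.96/(0.733×0.661) = 385.87 kg/s.
Recycle n13 = 0.339×385.87 = 130.81 kg/s.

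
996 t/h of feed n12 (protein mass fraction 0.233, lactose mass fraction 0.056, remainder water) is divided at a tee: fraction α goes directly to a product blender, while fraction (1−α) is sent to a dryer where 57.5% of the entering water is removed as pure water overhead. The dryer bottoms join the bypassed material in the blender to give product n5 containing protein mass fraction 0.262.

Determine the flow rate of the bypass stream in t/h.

726.3 t/h

All 996×0.233 = 232.07 t/h of protein reaches n5, so n5 = 232.07/0.262 = 885.76 t/h and vapour = 110.24 t/h.
The evaporator receives (1−α)·996 of feed at 0.711 water and removes 0.575 of that water:
0.575×0.711×(1−α)×996 = 110.24
(1−α) = 110.24/407.19 = 0.2707;  α = 0.7293.
Bypass flow = 0.7293×996 = 726.34 t/h.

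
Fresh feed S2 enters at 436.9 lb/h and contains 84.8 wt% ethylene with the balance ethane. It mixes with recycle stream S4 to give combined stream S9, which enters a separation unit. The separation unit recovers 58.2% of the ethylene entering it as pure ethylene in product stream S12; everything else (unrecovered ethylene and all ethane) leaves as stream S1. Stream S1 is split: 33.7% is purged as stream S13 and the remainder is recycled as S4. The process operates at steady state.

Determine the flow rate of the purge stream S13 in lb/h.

138.6 lb/h

ethane enters only via S2 and leaves only via the purge: 436.9×0.152 = 0.337×(ethane in S1), and the separation unit passes all ethane, so ethane in S9 = ethane in S1 = 197.06 lb/h.
ethylene in S9: m_A = 436.9×0.848 + (1−0.337)·(1−0.582)·m_A, so m_A = 370.49/0.7229 = 512.53 lb/h.
S1 = (1−0.582)×512.53 + 197.06 = 411.3 lb/h.
Purge S13 = 0.337×411.3 = 138.61 lb/h.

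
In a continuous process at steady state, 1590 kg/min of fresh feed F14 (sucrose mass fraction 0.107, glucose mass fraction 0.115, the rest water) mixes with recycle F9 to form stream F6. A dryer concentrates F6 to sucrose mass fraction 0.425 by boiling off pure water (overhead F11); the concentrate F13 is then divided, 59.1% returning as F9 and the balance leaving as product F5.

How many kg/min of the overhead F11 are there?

Overall sucrose balance (none leaves overhead): sucrose in fresh feed = sucrose in product, i.e. 1590×0.107 = (1−0.591)·F13·0.425.
F13 = 170.13/(0.425×0.409) = 978.74 kg/min.
Recycle F9 = 0.591×978.74 = 578.44 kg/min.
Combined feed F6 = 1590 + 578.44 = 2168.4 kg/min.
Overhead F11 = F6 − F13 = 2168.4 − 978.74 = 1189.7 kg/min.

1190 kg/min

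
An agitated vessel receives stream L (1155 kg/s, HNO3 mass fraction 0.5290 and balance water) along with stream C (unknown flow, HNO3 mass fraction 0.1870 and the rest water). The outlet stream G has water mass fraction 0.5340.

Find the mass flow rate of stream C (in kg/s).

260.8 kg/s

Let C be the unknown flow. Total out = 1155 + C.
water balance: 544 + 0.813·C = 0.534·(1155 + C)
(0.813 − 0.534)·C = 0.534×1155 − 544 = 72.765
C = 72.765 / 0.279 = 260.81 kg/s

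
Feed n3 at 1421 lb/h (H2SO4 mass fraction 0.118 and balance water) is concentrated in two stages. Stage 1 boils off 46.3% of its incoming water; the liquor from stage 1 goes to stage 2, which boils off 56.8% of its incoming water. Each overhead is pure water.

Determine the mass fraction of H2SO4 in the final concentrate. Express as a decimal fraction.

water in feed = 1421×0.882 = 1253.3 lb/h.
After stage 1: water left = (1−0.463)×1253.3 = 673.03; stream total = 840.71 lb/h.
After stage 2: water left = (1−0.568)×673.03 = 290.75; final concentrate = 458.43 lb/h.
H2SO4 fraction = 167.68/458.43 = 0.366.

0.366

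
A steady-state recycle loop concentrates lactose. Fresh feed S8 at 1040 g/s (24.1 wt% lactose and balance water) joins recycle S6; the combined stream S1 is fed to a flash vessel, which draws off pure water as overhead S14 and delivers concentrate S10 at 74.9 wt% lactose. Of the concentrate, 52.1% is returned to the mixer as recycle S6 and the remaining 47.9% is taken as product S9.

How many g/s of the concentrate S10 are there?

Overall lactose balance (none leaves overhead): lactose in fresh feed = lactose in product, i.e. 1040×0.241 = (1−0.521)·S10·0.749.
S10 = 250.64/(0.749×0.479) = 698.61 g/s.

698.6 g/s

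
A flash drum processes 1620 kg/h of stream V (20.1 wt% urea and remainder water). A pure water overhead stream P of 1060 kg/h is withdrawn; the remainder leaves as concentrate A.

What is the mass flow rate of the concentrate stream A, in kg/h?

Concentrate = 1620 − 1060 = 560 kg/h.

560 kg/h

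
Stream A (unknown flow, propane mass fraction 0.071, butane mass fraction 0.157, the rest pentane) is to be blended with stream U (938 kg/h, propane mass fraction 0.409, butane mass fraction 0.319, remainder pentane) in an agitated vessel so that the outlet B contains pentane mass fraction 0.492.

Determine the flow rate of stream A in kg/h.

Let A be the unknown flow. Total out = 938 + A.
pentane balance: 255.14 + 0.772·A = 0.492·(938 + A)
(0.772 − 0.492)·A = 0.492×938 − 255.14 = 206.36
A = 206.36 / 0.280 = 737 kg/h

737 kg/h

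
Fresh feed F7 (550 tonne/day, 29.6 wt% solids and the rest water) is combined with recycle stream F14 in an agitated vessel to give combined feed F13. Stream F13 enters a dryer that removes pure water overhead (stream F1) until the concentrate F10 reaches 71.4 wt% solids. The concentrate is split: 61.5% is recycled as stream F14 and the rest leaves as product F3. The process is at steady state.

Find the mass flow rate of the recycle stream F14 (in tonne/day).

364.2 tonne/day

Overall solids balance (none leaves overhead): solids in fresh feed = solids in product, i.e. 550×0.296 = (1−0.615)·F10·0.714.
F10 = 162.8/(0.714×0.385) = 592.24 tonne/day.
Recycle F14 = 0.615×592.24 = 364.23 tonne/day.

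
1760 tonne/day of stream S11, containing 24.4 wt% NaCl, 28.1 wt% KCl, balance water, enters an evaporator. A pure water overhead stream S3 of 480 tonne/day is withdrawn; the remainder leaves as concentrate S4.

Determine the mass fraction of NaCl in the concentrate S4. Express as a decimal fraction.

0.336

NaCl is not removed: 1760×0.244 = 429.44 tonne/day of NaCl enters S4.
Concentrate = 1760 − 480 = 1280 tonne/day.
Mass fraction = 429.44/1280 = 0.336.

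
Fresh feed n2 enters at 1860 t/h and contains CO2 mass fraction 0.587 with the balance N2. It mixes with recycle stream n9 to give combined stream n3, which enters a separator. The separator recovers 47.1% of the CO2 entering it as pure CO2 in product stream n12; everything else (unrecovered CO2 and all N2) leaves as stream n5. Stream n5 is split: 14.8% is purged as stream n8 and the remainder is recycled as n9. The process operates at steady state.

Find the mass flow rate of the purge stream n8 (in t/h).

923.8 t/h

N2 enters only via n2 and leaves only via the purge: 1860×0.413 = 0.148×(N2 in n5), and the separator passes all N2, so N2 in n3 = N2 in n5 = 5190.4 t/h.
CO2 in n3: m_A = 1860×0.587 + (1−0.148)·(1−0.471)·m_A, so m_A = 1091.8/0.5493 = 1987.7 t/h.
n5 = (1−0.471)×1987.7 + 5190.4 = 6241.9 t/h.
Purge n8 = 0.148×6241.9 = 923.8 t/h.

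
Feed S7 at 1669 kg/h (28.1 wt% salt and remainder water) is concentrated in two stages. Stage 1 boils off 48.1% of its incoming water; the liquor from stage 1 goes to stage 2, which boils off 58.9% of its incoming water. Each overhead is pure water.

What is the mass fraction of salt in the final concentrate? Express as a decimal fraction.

0.647

water in feed = 1669×0.719 = 1200 kg/h.
After stage 1: water left = (1−0.481)×1200 = 622.81; stream total = 1091.8 kg/h.
After stage 2: water left = (1−0.589)×622.81 = 255.97; final concentrate = 724.96 kg/h.
salt fraction = 468.99/724.96 = 0.647.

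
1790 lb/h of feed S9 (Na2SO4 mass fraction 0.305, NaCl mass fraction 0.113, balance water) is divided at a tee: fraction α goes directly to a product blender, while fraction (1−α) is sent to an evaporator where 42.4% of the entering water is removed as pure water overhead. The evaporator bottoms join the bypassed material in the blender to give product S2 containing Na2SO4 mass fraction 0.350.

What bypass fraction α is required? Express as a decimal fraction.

0.479

All 1790×0.305 = 545.95 lb/h of Na2SO4 reaches S2, so S2 = 545.95/0.350 = 1559.9 lb/h and vapour = 230.14 lb/h.
The evaporator receives (1−α)·1790 of feed at 0.582 water and removes 0.424 of that water:
0.424×0.582×(1−α)×1790 = 230.14
(1−α) = 230.14/441.71 = 0.5210;  α = 0.4790.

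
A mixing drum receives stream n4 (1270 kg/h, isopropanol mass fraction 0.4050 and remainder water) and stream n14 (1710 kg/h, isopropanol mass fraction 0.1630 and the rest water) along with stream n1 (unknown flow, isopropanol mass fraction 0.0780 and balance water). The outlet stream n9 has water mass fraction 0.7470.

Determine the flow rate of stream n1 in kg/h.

223.7 kg/h

Let n1 be the unknown flow. Total out = 2980 + n1.
water balance: 2186.9 + 0.922·n1 = 0.747·(2980 + n1)
(0.922 − 0.747)·n1 = 0.747×2980 − 2186.9 = 39.14
n1 = 39.14 / 0.175 = 223.66 kg/h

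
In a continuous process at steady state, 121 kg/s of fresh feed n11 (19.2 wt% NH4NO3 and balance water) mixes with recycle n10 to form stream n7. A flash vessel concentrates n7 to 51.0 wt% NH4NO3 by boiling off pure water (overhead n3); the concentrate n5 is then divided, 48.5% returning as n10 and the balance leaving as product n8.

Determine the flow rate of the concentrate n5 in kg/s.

Overall NH4NO3 balance (none leaves overhead): NH4NO3 in fresh feed = NH4NO3 in product, i.e. 121×0.192 = (1−0.485)·n5·0.510.
n5 = 23.232/(0.510×0.515) = 88.452 kg/s.

88.45 kg/s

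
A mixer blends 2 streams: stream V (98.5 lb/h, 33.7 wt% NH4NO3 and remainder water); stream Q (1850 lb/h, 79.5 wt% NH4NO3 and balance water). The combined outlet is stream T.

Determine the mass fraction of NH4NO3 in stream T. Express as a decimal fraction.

Total flow out = 98.5 + 1850 = 1948.5 lb/h.
NH4NO3 in = 98.5×0.337 + 1850×0.795 = 1503.9 lb/h.
NH4NO3 mass fraction in T = 1503.9/1948.5 = 0.772.

0.772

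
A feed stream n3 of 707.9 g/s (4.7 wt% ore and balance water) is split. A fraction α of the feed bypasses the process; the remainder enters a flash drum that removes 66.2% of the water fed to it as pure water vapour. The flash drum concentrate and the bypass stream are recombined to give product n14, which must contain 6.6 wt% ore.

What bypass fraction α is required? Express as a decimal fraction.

0.544

All 707.9×0.047 = 33.271 g/s of ore reaches n14, so n14 = 33.271/0.066 = 504.11 g/s and vapour = 203.79 g/s.
The evaporator receives (1−α)·707.9 of feed at 0.953 water and removes 0.662 of that water:
0.662×0.953×(1−α)×707.9 = 203.79
(1−α) = 203.79/446.6 = 0.4563;  α = 0.5437.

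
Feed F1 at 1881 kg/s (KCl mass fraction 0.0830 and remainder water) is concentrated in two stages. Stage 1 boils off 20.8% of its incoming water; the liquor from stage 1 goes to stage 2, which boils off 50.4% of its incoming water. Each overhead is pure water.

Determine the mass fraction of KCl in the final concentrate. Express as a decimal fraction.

water in feed = 1881×0.917 = 1724.9 kg/s.
After stage 1: water left = (1−0.208)×1724.9 = 1366.1; stream total = 1522.2 kg/s.
After stage 2: water left = (1−0.504)×1366.1 = 677.59; final concentrate = 833.71 kg/s.
KCl fraction = 156.12/833.71 = 0.1873.

0.1873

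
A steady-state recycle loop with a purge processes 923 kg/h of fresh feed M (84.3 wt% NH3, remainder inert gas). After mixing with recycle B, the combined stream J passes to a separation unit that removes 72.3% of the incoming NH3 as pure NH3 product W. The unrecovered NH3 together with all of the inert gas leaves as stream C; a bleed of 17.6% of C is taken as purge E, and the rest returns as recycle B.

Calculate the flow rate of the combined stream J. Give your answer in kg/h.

inert gas enters only via M and leaves only via the purge: 923×0.157 = 0.176×(inert gas in C), and the separation unit passes all inert gas, so inert gas in J = inert gas in C = 823.36 kg/h.
NH3 in J: m_A = 923×0.843 + (1−0.176)·(1−0.723)·m_A, so m_A = 778.09/0.7718 = 1008.2 kg/h.
J = 1008.2 + 823.36 = 1831.6 kg/h.

1832 kg/h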